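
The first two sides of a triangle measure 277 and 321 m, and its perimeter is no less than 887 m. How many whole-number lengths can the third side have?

Triangle inequality: 44 < x < 598. Perimeter ≥ 887 gives x ≥ 887 − 277 − 321 = 289.
So 289 ≤ x < 598; integers 289 through 597: 309 values.

309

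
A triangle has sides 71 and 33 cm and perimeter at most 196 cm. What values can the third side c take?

Triangle inequality alone gives 38 < c < 104.
The perimeter condition gives c ≤ 196 − 71 − 33 = 92.
Intersecting the two: 38 < c ≤ 92.

38 < c ≤ 92 cm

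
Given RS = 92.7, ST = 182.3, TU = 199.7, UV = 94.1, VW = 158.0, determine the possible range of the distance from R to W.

The maximum is all hops collinear in one direction: 92.7 + 182.3 + 199.7 + 94.1 + 158.0 = 726.8.
The longest hop is 199.7; the others sum to 527.1. Since 199.7 ≤ 527.1, the path can fold back on itself completely, so the minimum distance is 0.

0 ≤ RW ≤ 726.8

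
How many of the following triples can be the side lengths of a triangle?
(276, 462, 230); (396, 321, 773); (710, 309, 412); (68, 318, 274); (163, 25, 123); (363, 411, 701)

(230,276,462): 230+276 > 462 → valid
(321,396,773): 321+396 ≤ 773 → not valid
(309,412,710): 309+412 > 710 → valid
(68,274,318): 68+274 > 318 → valid
(25,123,163): 25+123 ≤ 163 → not valid
(363,411,701): 363+411 > 701 → valid
4 of the 6 triples form a triangle.

4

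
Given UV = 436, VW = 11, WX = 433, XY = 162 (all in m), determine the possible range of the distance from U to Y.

The maximum is all hops collinear in one direction: 436 + 11 + 433 + 162 = 1042.
The longest hop is 436; the others sum to 606. Since 436 ≤ 606, the path can fold back on itself completely, so the minimum distance is 0.

0 ≤ UY ≤ 1042 m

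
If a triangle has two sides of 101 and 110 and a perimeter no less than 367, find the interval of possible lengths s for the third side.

Triangle inequality alone gives 9 < s < 211.
The perimeter condition gives s ≥ 367 − 101 − 110 = 156.
Intersecting the two: 156 ≤ s < 211.

156 ≤ s < 211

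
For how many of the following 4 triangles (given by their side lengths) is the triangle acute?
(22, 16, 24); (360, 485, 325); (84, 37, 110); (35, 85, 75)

1

(22,16,24): 16²+22² = 740 > 576 = 24² → acute
(360,485,325): 325²+360² = 235225 = 485² → right
(84,37,110): 37²+84² = 8425 < 12100 = 110² → obtuse
(35,85,75): 35²+75² = 6850 < 7225 = 85² → obtuse
1 of the 4 is acute.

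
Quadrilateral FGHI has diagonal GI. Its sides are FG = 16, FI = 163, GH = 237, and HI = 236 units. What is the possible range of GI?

From triangle FGI: |16 − 163| < GI < 16 + 163, i.e. 147 < GI < 179.
From triangle HGI: 1 < GI < 473.
Both must hold, so GI lies in the intersection.

147 < GI < 179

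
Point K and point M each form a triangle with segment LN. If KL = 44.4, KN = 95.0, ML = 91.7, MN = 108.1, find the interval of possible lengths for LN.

50.6 < LN < 139.4

From triangle KLN: |44.4 − 95.0| < LN < 44.4 + 95.0, i.e. 50.6 < LN < 139.4.
From triangle MLN: 16.4 < LN < 199.8.
Both must hold, so LN lies in the intersection.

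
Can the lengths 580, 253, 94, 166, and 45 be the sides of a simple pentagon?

No

For a pentagon, each side must be shorter than the sum of the others.
Here the longest side is 580, but the remaining 4 sides sum to only 558.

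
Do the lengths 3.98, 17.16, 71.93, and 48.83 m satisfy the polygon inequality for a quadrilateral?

No

For a quadrilateral, each side must be shorter than the sum of the others.
Here the longest side is 71.93, but the remaining 3 sides sum to only 69.97.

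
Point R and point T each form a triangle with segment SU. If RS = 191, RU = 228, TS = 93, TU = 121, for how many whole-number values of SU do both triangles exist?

From triangle RSU: 37 < SU < 419.
From triangle TSU: 28 < SU < 214.
Intersection: 37 < SU < 214, so integers 38 through 213: 176 values.

176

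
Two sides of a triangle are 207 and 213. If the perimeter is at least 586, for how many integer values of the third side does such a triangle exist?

Triangle inequality: 6 < x < 420. Perimeter ≥ 586 gives x ≥ 586 − 207 − 213 = 166.
So 166 ≤ x < 420; integers 166 through 419: 254 values.

254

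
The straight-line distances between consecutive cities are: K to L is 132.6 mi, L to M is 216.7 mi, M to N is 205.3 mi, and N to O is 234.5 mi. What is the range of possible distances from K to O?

0 ≤ KO ≤ 789.1 mi

The maximum is all hops collinear in one direction: 132.6 + 216.7 + 205.3 + 234.5 = 789.1.
The longest hop is 234.5; the others sum to 554.6. Since 234.5 ≤ 554.6, the path can fold back on itself completely, so the minimum distance is 0.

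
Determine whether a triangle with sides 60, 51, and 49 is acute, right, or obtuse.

Compare the square of the longest side to the sum of squares of the other two: 49² + 51² = 5002 > 3600 = 60².

acute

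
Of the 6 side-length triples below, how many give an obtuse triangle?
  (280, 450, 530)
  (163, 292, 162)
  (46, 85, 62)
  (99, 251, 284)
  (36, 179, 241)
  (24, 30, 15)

4

(280,450,530): 280²+450² = 280900 = 530² → right
(163,292,162): 162²+163² = 52813 < 85264 = 292² → obtuse
(46,85,62): 46²+62² = 5960 < 7225 = 85² → obtuse
(99,251,284): 99²+251² = 72802 < 80656 = 284² → obtuse
(36,179,241): 36+179 ≤ 241, not a triangle
(24,30,15): 15²+24² = 801 < 900 = 30² → obtuse
4 of the 6 are obtuse.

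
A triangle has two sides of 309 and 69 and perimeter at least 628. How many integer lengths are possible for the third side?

Triangle inequality: 240 < x < 378. Perimeter ≥ 628 gives x ≥ 628 − 309 − 69 = 250.
So 250 ≤ x < 378; integers 250 through 377: 128 values.

128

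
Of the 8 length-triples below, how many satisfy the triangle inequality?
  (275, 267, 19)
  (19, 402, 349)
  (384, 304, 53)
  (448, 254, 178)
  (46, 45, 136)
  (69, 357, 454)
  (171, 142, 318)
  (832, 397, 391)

1

(19,267,275): 19+267 > 275 → valid
(19,349,402): 19+349 ≤ 402 → not valid
(53,304,384): 53+304 ≤ 384 → not valid
(178,254,448): 178+254 ≤ 448 → not valid
(45,46,136): 45+46 ≤ 136 → not valid
(69,357,454): 69+357 ≤ 454 → not valid
(142,171,318): 142+171 ≤ 318 → not valid
(391,397,832): 391+397 ≤ 832 → not valid
1 of the 8 triples forms a triangle.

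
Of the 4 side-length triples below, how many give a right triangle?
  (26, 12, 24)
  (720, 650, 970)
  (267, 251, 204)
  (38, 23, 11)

1

(26,12,24): 12²+24² = 720 > 676 = 26² → acute
(720,650,970): 650²+720² = 940900 = 970² → right
(267,251,204): 204²+251² = 104617 > 71289 = 267² → acute
(38,23,11): 11+23 ≤ 38, not a triangle
1 of the 4 is right.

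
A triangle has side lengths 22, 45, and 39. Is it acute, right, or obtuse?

obtuse

Compare the square of the longest side to the sum of squares of the other two: 22² + 39² = 2005 < 2025 = 45².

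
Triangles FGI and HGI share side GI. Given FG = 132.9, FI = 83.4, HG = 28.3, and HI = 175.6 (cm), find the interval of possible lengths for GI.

From triangle FGI: |132.9 − 83.4| < GI < 132.9 + 83.4, i.e. 49.5 < GI < 216.3.
From triangle HGI: 147.3 < GI < 203.9.
Both must hold, so GI lies in the intersection.

147.3 < GI < 203.9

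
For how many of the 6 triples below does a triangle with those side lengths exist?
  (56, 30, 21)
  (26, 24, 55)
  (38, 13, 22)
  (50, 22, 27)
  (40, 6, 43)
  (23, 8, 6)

(21,30,56): 21+30 ≤ 56 → not valid
(24,26,55): 24+26 ≤ 55 → not valid
(13,22,38): 13+22 ≤ 38 → not valid
(22,27,50): 22+27 ≤ 50 → not valid
(6,40,43): 6+40 > 43 → valid
(6,8,23): 6+8 ≤ 23 → not valid
1 of the 6 triples forms a triangle.

1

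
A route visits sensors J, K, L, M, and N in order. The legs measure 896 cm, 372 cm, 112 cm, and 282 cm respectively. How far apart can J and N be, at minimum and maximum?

130 ≤ JN ≤ 1662 cm

The maximum is all hops collinear in one direction: 896 + 372 + 112 + 282 = 1662.
The longest hop is 896; the others sum to 766. Folding the others back against it leaves at least 896 − 766 = 130.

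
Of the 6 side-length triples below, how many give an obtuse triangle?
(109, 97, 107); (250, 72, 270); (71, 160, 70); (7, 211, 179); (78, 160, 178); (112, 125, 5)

(109,97,107): 97²+107² = 20858 > 11881 = 109² → acute
(250,72,270): 72²+250² = 67684 < 72900 = 270² → obtuse
(71,160,70): 70+71 ≤ 160, not a triangle
(7,211,179): 7+179 ≤ 211, not a triangle
(78,160,178): 78²+160² = 31684 = 178² → right
(112,125,5): 5+112 ≤ 125, not a triangle
1 of the 6 is obtuse.

1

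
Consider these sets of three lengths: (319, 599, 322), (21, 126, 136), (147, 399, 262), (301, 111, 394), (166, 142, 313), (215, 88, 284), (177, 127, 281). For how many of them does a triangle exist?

6

(319,322,599): 319+322 > 599 → valid
(21,126,136): 21+126 > 136 → valid
(147,262,399): 147+262 > 399 → valid
(111,301,394): 111+301 > 394 → valid
(142,166,313): 142+166 ≤ 313 → not valid
(88,215,284): 88+215 > 284 → valid
(127,177,281): 127+177 > 281 → valid
6 of the 7 triples form a triangle.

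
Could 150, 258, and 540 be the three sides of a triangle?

The longest side is 540, but the other two sum to only 408.
408 < 540, so the triangle inequality fails.

No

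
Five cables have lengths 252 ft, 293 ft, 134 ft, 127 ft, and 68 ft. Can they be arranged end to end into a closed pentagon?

A pentagon exists iff every side is shorter than the sum of the others — equivalently, the longest side is less than the sum of the rest.
Longest side 293 < 581 (sum of the remaining 4), so yes.

Yes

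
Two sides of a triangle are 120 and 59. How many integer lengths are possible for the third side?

117

The third side lies in the open interval (61, 179).
Integers from 62 to 178 inclusive: 178 − 62 + 1 = 117.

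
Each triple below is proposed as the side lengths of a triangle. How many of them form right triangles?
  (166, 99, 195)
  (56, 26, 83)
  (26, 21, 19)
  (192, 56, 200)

1

(166,99,195): 99²+166² = 37357 < 38025 = 195² → obtuse
(56,26,83): 26+56 ≤ 83, not a triangle
(26,21,19): 19²+21² = 802 > 676 = 26² → acute
(192,56,200): 56²+192² = 40000 = 200² → right
1 of the 4 is right.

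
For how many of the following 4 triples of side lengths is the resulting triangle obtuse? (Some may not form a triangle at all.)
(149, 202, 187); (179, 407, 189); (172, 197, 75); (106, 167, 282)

1

(149,202,187): 149²+187² = 57170 > 40804 = 202² → acute
(179,407,189): 179+189 ≤ 407, not a triangle
(172,197,75): 75²+172² = 35209 < 38809 = 197² → obtuse
(106,167,282): 106+167 ≤ 282, not a triangle
1 of the 4 is obtuse.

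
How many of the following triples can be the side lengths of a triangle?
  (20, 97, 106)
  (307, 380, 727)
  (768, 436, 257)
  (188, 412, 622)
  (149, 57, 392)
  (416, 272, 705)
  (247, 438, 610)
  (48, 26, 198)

(20,97,106): 20+97 > 106 → valid
(307,380,727): 307+380 ≤ 727 → not valid
(257,436,768): 257+436 ≤ 768 → not valid
(188,412,622): 188+412 ≤ 622 → not valid
(57,149,392): 57+149 ≤ 392 → not valid
(272,416,705): 272+416 ≤ 705 → not valid
(247,438,610): 247+438 > 610 → valid
(26,48,198): 26+48 ≤ 198 → not valid
2 of the 8 triples form a triangle.

2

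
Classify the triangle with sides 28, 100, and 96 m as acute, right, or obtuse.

Compare the square of the longest side to the sum of squares of the other two: 28² + 96² = 10000 = 100².

right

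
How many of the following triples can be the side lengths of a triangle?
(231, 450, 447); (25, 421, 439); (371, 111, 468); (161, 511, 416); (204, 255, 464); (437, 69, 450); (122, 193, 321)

5

(231,447,450): 231+447 > 450 → valid
(25,421,439): 25+421 > 439 → valid
(111,371,468): 111+371 > 468 → valid
(161,416,511): 161+416 > 511 → valid
(204,255,464): 204+255 ≤ 464 → not valid
(69,437,450): 69+437 > 450 → valid
(122,193,321): 122+193 ≤ 321 → not valid
5 of the 7 triples form a triangle.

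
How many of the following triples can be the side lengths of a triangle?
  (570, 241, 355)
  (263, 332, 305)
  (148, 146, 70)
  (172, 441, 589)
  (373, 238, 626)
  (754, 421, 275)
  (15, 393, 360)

(241,355,570): 241+355 > 570 → valid
(263,305,332): 263+305 > 332 → valid
(70,146,148): 70+146 > 148 → valid
(172,441,589): 172+441 > 589 → valid
(238,373,626): 238+373 ≤ 626 → not valid
(275,421,754): 275+421 ≤ 754 → not valid
(15,360,393): 15+360 ≤ 393 → not valid
4 of the 7 triples form a triangle.

4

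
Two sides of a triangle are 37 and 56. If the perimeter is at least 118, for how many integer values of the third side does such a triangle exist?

Triangle inequality: 19 < x < 93. Perimeter ≥ 118 gives x ≥ 118 − 37 − 56 = 25.
So 25 ≤ x < 93; integers 25 through 92: 68 values.

68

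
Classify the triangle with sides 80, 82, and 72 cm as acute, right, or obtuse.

acute

Compare the square of the longest side to the sum of squares of the other two: 72² + 80² = 11584 > 6724 = 82².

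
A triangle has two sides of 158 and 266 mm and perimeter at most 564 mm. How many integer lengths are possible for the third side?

Triangle inequality: 108 < x < 424. Perimeter ≤ 564 gives x ≤ 564 − 158 − 266 = 140.
So 108 < x ≤ 140; integers 109 through 140: 32 values.

32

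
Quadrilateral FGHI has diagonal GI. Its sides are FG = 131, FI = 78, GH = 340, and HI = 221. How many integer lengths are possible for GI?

From triangle FGI: 53 < GI < 209.
From triangle HGI: 119 < GI < 561.
Intersection: 119 < GI < 209, so integers 120 through 208: 89 values.

89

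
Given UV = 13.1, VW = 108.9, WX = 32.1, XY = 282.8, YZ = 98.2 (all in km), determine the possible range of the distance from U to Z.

30.5 ≤ UZ ≤ 535.1 km

The maximum is all hops collinear in one direction: 13.1 + 108.9 + 32.1 + 282.8 + 98.2 = 535.1.
The longest hop is 282.8; the others sum to 252.3. Folding the others back against it leaves at least 282.8 − 252.3 = 30.5.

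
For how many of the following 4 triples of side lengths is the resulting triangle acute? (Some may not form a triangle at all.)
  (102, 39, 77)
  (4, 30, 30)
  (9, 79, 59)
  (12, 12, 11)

2

(102,39,77): 39²+77² = 7450 < 10404 = 102² → obtuse
(4,30,30): 4²+30² = 916 > 900 = 30² → acute
(9,79,59): 9+59 ≤ 79, not a triangle
(12,12,11): 11²+12² = 265 > 144 = 12² → acute
2 of the 4 are acute.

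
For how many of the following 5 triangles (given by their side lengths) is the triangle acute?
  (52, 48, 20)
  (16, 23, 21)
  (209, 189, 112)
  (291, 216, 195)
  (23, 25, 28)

3

(52,48,20): 20²+48² = 2704 = 52² → right
(16,23,21): 16²+21² = 697 > 529 = 23² → acute
(209,189,112): 112²+189² = 48265 > 43681 = 209² → acute
(291,216,195): 195²+216² = 84681 = 291² → right
(23,25,28): 23²+25² = 1154 > 784 = 28² → acute
3 of the 5 are acute.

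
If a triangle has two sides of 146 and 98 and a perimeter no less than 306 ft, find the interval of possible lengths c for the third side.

Triangle inequality alone gives 48 < c < 244.
The perimeter condition gives c ≥ 306 − 146 − 98 = 62.
Intersecting the two: 62 ≤ c < 244.

62 ≤ c < 244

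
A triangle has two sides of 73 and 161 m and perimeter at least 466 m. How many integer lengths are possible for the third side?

Triangle inequality: 88 < x < 234. Perimeter ≥ 466 gives x ≥ 466 − 73 − 161 = 232.
So 232 ≤ x < 234; integers 232 through 233: 2 values.

2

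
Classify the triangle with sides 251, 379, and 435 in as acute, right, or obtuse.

Compare the square of the longest side to the sum of squares of the other two: 251² + 379² = 206642 > 189225 = 435².

acute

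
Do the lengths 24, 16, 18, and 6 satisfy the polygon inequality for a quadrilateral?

Yes

A quadrilateral exists iff every side is shorter than the sum of the others — equivalently, the longest side is less than the sum of the rest.
Longest side 24 < 40 (sum of the remaining 3), so yes.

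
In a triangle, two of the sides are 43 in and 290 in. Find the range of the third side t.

By the triangle inequality, t must be less than 43 + 290 = 333 and greater than |43 − 290| = 247.

247 < t < 333 (in)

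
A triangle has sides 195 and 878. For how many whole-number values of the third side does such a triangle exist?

The third side lies in the open interval (683, 1073).
Integers from 684 to 1072 inclusive: 1072 − 684 + 1 = 389.

389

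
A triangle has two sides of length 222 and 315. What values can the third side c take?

By the triangle inequality, c must be less than 222 + 315 = 537 and greater than |222 − 315| = 93.

93 < c < 537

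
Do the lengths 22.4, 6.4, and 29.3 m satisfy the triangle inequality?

The longest side is 29.3, but the other two sum to only 28.8.
28.8 < 29.3, so the triangle inequality fails.

No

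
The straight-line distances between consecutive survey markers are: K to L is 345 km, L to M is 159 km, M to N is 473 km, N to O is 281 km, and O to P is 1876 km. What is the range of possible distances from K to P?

618 ≤ KP ≤ 3134 km

The maximum is all hops collinear in one direction: 345 + 159 + 473 + 281 + 1876 = 3134.
The longest hop is 1876; the others sum to 1258. Folding the others back against it leaves at least 1876 − 1258 = 618.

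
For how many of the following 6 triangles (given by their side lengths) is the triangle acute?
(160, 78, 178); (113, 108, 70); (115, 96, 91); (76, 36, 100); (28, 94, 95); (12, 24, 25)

(160,78,178): 78²+160² = 31684 = 178² → right
(113,108,70): 70²+108² = 16564 > 12769 = 113² → acute
(115,96,91): 91²+96² = 17497 > 13225 = 115² → acute
(76,36,100): 36²+76² = 7072 < 10000 = 100² → obtuse
(28,94,95): 28²+94² = 9620 > 9025 = 95² → acute
(12,24,25): 12²+24² = 720 > 625 = 25² → acute
4 of the 6 are acute.

4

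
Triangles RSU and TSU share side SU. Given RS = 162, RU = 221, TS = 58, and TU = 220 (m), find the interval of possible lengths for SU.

From triangle RSU: |162 − 221| < SU < 162 + 221, i.e. 59 < SU < 383.
From triangle TSU: 162 < SU < 278.
Both must hold, so SU lies in the intersection.

162 < SU < 278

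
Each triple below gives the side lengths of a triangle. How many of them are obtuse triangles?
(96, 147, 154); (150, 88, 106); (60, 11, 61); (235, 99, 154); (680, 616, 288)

2

(96,147,154): 96²+147² = 30825 > 23716 = 154² → acute
(150,88,106): 88²+106² = 18980 < 22500 = 150² → obtuse
(60,11,61): 11²+60² = 3721 = 61² → right
(235,99,154): 99²+154² = 33517 < 55225 = 235² → obtuse
(680,616,288): 288²+616² = 462400 = 680² → right
2 of the 5 are obtuse.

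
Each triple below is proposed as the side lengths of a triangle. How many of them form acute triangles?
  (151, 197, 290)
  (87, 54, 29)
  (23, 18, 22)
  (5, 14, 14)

2

(151,197,290): 151²+197² = 61610 < 84100 = 290² → obtuse
(87,54,29): 29+54 ≤ 87, not a triangle
(23,18,22): 18²+22² = 808 > 529 = 23² → acute
(5,14,14): 5²+14² = 221 > 196 = 14² → acute
2 of the 4 are acute.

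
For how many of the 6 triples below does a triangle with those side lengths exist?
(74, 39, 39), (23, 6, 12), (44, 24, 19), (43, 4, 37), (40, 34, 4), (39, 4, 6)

1

(39,39,74): 39+39 > 74 → valid
(6,12,23): 6+12 ≤ 23 → not valid
(19,24,44): 19+24 ≤ 44 → not valid
(4,37,43): 4+37 ≤ 43 → not valid
(4,34,40): 4+34 ≤ 40 → not valid
(4,6,39): 4+6 ≤ 39 → not valid
1 of the 6 triples forms a triangle.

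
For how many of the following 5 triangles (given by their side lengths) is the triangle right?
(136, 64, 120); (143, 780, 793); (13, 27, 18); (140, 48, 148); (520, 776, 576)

(136,64,120): 64²+120² = 18496 = 136² → right
(143,780,793): 143²+780² = 628849 = 793² → right
(13,27,18): 13²+18² = 493 < 729 = 27² → obtuse
(140,48,148): 48²+140² = 21904 = 148² → right
(520,776,576): 520²+576² = 602176 = 776² → right
4 of the 5 are right.

4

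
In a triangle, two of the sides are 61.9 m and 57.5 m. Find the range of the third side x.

4.4 < x < 119.4

By the triangle inequality, x must be less than 61.9 + 57.5 = 119.4 and greater than |61.9 − 57.5| = 4.4.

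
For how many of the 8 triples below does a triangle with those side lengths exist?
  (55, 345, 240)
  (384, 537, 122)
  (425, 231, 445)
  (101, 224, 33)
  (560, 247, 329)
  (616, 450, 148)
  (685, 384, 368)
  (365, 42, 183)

3

(55,240,345): 55+240 ≤ 345 → not valid
(122,384,537): 122+384 ≤ 537 → not valid
(231,425,445): 231+425 > 445 → valid
(33,101,224): 33+101 ≤ 224 → not valid
(247,329,560): 247+329 > 560 → valid
(148,450,616): 148+450 ≤ 616 → not valid
(368,384,685): 368+384 > 685 → valid
(42,183,365): 42+183 ≤ 365 → not valid
3 of the 8 triples form a triangle.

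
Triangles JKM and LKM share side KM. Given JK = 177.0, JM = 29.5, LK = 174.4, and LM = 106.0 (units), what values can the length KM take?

147.5 < KM < 206.5

From triangle JKM: |177.0 − 29.5| < KM < 177.0 + 29.5, i.e. 147.5 < KM < 206.5.
From triangle LKM: 68.4 < KM < 280.4.
Both must hold, so KM lies in the intersection.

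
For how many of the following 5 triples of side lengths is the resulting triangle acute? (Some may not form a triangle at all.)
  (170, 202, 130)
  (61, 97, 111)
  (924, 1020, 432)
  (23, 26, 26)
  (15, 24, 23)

(170,202,130): 130²+170² = 45800 > 40804 = 202² → acute
(61,97,111): 61²+97² = 13130 > 12321 = 111² → acute
(924,1020,432): 432²+924² = 1040400 = 1020² → right
(23,26,26): 23²+26² = 1205 > 676 = 26² → acute
(15,24,23): 15²+23² = 754 > 576 = 24² → acute
4 of the 5 are acute.

4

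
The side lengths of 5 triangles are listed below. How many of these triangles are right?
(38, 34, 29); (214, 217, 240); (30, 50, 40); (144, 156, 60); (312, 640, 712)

3

(38,34,29): 29²+34² = 1997 > 1444 = 38² → acute
(214,217,240): 214²+217² = 92885 > 57600 = 240² → acute
(30,50,40): 30²+40² = 2500 = 50² → right
(144,156,60): 60²+144² = 24336 = 156² → right
(312,640,712): 312²+640² = 506944 = 712² → right
3 of the 5 are right.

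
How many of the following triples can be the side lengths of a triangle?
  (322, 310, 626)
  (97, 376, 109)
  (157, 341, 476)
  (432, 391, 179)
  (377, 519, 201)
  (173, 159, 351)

4

(310,322,626): 310+322 > 626 → valid
(97,109,376): 97+109 ≤ 376 → not valid
(157,341,476): 157+341 > 476 → valid
(179,391,432): 179+391 > 432 → valid
(201,377,519): 201+377 > 519 → valid
(159,173,351): 159+173 ≤ 351 → not valid
4 of the 6 triples form a triangle.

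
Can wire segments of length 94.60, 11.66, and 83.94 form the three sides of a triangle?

The longest side is 94.60, and the other two sum to 95.60.
Since 95.60 > 94.60, the triangle inequality holds.

Yes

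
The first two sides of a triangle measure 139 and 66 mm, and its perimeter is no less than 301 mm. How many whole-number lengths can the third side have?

109

Triangle inequality: 73 < x < 205. Perimeter ≥ 301 gives x ≥ 301 − 139 − 66 = 96.
So 96 ≤ x < 205; integers 96 through 204: 109 values.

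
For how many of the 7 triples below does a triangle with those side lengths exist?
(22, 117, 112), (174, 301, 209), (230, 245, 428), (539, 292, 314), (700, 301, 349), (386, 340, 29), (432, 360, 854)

(22,112,117): 22+112 > 117 → valid
(174,209,301): 174+209 > 301 → valid
(230,245,428): 230+245 > 428 → valid
(292,314,539): 292+314 > 539 → valid
(301,349,700): 301+349 ≤ 700 → not valid
(29,340,386): 29+340 ≤ 386 → not valid
(360,432,854): 360+432 ≤ 854 → not valid
4 of the 7 triples form a triangle.

4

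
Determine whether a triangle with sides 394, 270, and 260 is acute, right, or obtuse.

Compare the square of the longest side to the sum of squares of the other two: 260² + 270² = 140500 < 155236 = 394².

obtuse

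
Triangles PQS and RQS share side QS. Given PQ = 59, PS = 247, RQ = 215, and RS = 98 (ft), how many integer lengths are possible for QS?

117

From triangle PQS: 188 < QS < 306.
From triangle RQS: 117 < QS < 313.
Intersection: 188 < QS < 306, so integers 189 through 305: 117 values.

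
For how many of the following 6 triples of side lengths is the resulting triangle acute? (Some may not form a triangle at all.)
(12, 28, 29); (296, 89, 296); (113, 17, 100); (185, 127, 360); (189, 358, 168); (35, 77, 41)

2

(12,28,29): 12²+28² = 928 > 841 = 29² → acute
(296,89,296): 89²+296² = 95537 > 87616 = 296² → acute
(113,17,100): 17²+100² = 10289 < 12769 = 113² → obtuse
(185,127,360): 127+185 ≤ 360, not a triangle
(189,358,168): 168+189 ≤ 358, not a triangle
(35,77,41): 35+41 ≤ 77, not a triangle
2 of the 6 are acute.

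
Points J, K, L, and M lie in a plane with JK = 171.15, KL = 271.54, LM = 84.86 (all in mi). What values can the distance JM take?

15.53 ≤ JM ≤ 527.55 mi

The maximum is all hops collinear in one direction: 171.15 + 271.54 + 84.86 = 527.55.
The longest hop is 271.54; the others sum to 256.01. Folding the others back against it leaves at least 271.54 − 256.01 = 15.53.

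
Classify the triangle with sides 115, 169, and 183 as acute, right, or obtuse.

acute

Compare the square of the longest side to the sum of squares of the other two: 115² + 169² = 41786 > 33489 = 183².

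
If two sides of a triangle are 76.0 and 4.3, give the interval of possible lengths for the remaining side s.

71.7 < s < 80.3

By the triangle inequality, s must be less than 76.0 + 4.3 = 80.3 and greater than |76.0 − 4.3| = 71.7.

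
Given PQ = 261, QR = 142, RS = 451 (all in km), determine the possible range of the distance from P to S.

The maximum is all hops collinear in one direction: 261 + 142 + 451 = 854.
The longest hop is 451; the others sum to 403. Folding the others back against it leaves at least 451 − 403 = 48.

48 ≤ PS ≤ 854 km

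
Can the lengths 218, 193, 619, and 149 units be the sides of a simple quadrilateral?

No

For a quadrilateral, each side must be shorter than the sum of the others.
Here the longest side is 619, but the remaining 3 sides sum to only 560.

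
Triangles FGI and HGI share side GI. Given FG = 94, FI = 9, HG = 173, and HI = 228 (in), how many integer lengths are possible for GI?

17

From triangle FGI: 85 < GI < 103.
From triangle HGI: 55 < GI < 401.
Intersection: 85 < GI < 103, so integers 86 through 102: 17 values.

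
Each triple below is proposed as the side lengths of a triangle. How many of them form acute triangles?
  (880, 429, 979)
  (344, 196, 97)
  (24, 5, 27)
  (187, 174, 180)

(880,429,979): 429²+880² = 958441 = 979² → right
(344,196,97): 97+196 ≤ 344, not a triangle
(24,5,27): 5²+24² = 601 < 729 = 27² → obtuse
(187,174,180): 174²+180² = 62676 > 34969 = 187² → acute
1 of the 4 is acute.

1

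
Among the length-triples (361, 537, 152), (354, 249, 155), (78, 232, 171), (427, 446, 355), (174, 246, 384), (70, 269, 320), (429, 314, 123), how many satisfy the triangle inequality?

6

(152,361,537): 152+361 ≤ 537 → not valid
(155,249,354): 155+249 > 354 → valid
(78,171,232): 78+171 > 232 → valid
(355,427,446): 355+427 > 446 → valid
(174,246,384): 174+246 > 384 → valid
(70,269,320): 70+269 > 320 → valid
(123,314,429): 123+314 > 429 → valid
6 of the 7 triples form a triangle.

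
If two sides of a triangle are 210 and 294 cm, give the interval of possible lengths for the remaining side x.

84 < x < 504

By the triangle inequality, x must be less than 210 + 294 = 504 and greater than |210 − 294| = 84.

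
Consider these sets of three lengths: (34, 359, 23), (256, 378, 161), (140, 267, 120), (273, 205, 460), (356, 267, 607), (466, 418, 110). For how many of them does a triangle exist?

4

(23,34,359): 23+34 ≤ 359 → not valid
(161,256,378): 161+256 > 378 → valid
(120,140,267): 120+140 ≤ 267 → not valid
(205,273,460): 205+273 > 460 → valid
(267,356,607): 267+356 > 607 → valid
(110,418,466): 110+418 > 466 → valid
4 of the 6 triples form a triangle.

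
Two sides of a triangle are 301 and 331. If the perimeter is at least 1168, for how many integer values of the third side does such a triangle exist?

96

Triangle inequality: 30 < x < 632. Perimeter ≥ 1168 gives x ≥ 1168 − 301 − 331 = 536.
So 536 ≤ x < 632; integers 536 through 631: 96 values.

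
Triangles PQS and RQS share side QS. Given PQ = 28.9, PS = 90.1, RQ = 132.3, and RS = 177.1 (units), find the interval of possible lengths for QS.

61.2 < QS < 119.0

From triangle PQS: |28.9 − 90.1| < QS < 28.9 + 90.1, i.e. 61.2 < QS < 119.0.
From triangle RQS: 44.8 < QS < 309.4.
Both must hold, so QS lies in the intersection.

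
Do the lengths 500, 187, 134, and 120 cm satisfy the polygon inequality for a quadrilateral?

For a quadrilateral, each side must be shorter than the sum of the others.
Here the longest side is 500, but the remaining 3 sides sum to only 441.

No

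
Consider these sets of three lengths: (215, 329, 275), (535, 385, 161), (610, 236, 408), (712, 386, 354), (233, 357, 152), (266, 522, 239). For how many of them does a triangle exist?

5

(215,275,329): 215+275 > 329 → valid
(161,385,535): 161+385 > 535 → valid
(236,408,610): 236+408 > 610 → valid
(354,386,712): 354+386 > 712 → valid
(152,233,357): 152+233 > 357 → valid
(239,266,522): 239+266 ≤ 522 → not valid
5 of the 6 triples form a triangle.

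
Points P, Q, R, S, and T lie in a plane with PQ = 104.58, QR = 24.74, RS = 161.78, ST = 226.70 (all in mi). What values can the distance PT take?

The maximum is all hops collinear in one direction: 104.58 + 24.74 + 161.78 + 226.70 = 517.80.
The longest hop is 226.70; the others sum to 291.10. Since 226.70 ≤ 291.10, the path can fold back on itself completely, so the minimum distance is 0.

0 ≤ PT ≤ 517.80 mi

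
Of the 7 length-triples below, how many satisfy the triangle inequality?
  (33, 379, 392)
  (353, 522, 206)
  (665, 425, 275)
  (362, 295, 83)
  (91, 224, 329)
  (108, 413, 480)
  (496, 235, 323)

(33,379,392): 33+379 > 392 → valid
(206,353,522): 206+353 > 522 → valid
(275,425,665): 275+425 > 665 → valid
(83,295,362): 83+295 > 362 → valid
(91,224,329): 91+224 ≤ 329 → not valid
(108,413,480): 108+413 > 480 → valid
(235,323,496): 235+323 > 496 → valid
6 of the 7 triples form a triangle.

6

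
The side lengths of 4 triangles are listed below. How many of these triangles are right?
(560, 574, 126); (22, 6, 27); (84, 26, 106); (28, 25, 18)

1

(560,574,126): 126²+560² = 329476 = 574² → right
(22,6,27): 6²+22² = 520 < 729 = 27² → obtuse
(84,26,106): 26²+84² = 7732 < 11236 = 106² → obtuse
(28,25,18): 18²+25² = 949 > 784 = 28² → acute
1 of the 4 is right.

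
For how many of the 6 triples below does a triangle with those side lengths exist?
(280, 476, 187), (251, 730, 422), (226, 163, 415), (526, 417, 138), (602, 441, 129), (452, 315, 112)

(187,280,476): 187+280 ≤ 476 → not valid
(251,422,730): 251+422 ≤ 730 → not valid
(163,226,415): 163+226 ≤ 415 → not valid
(138,417,526): 138+417 > 526 → valid
(129,441,602): 129+441 ≤ 602 → not valid
(112,315,452): 112+315 ≤ 452 → not valid
1 of the 6 triples forms a triangle.

1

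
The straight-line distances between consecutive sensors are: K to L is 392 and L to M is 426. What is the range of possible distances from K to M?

34 ≤ KM ≤ 818

By the triangle inequality, |392 − 426| ≤ KM ≤ 392 + 426.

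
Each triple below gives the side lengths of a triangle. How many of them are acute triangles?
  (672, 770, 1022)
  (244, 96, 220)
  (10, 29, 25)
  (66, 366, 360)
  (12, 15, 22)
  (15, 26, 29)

1

(672,770,1022): 672²+770² = 1044484 = 1022² → right
(244,96,220): 96²+220² = 57616 < 59536 = 244² → obtuse
(10,29,25): 10²+25² = 725 < 841 = 29² → obtuse
(66,366,360): 66²+360² = 133956 = 366² → right
(12,15,22): 12²+15² = 369 < 484 = 22² → obtuse
(15,26,29): 15²+26² = 901 > 841 = 29² → acute
1 of the 6 is acute.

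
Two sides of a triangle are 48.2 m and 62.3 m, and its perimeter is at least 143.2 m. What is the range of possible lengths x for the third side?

Triangle inequality alone gives 14.1 < x < 110.5.
The perimeter condition gives x ≥ 143.2 − 48.2 − 62.3 = 32.7.
Intersecting the two: 32.7 ≤ x < 110.5.

32.7 ≤ x < 110.5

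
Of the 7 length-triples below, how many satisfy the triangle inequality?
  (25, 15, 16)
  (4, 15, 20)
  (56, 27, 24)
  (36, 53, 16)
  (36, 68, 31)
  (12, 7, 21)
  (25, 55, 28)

(15,16,25): 15+16 > 25 → valid
(4,15,20): 4+15 ≤ 20 → not valid
(24,27,56): 24+27 ≤ 56 → not valid
(16,36,53): 16+36 ≤ 53 → not valid
(31,36,68): 31+36 ≤ 68 → not valid
(7,12,21): 7+12 ≤ 21 → not valid
(25,28,55): 25+28 ≤ 55 → not valid
1 of the 7 triples forms a triangle.

1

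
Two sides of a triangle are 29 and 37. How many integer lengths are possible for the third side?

The third side lies in the open interval (8, 66).
Integers from 9 to 65 inclusive: 65 − 9 + 1 = 57.

57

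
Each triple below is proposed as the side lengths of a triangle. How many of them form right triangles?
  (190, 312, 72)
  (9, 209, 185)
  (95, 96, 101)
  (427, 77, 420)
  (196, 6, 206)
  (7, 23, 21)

1

(190,312,72): 72+190 ≤ 312, not a triangle
(9,209,185): 9+185 ≤ 209, not a triangle
(95,96,101): 95²+96² = 18241 > 10201 = 101² → acute
(427,77,420): 77²+420² = 182329 = 427² → right
(196,6,206): 6+196 ≤ 206, not a triangle
(7,23,21): 7²+21² = 490 < 529 = 23² → obtuse
1 of the 6 is right.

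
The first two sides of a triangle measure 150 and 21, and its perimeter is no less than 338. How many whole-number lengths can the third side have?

4

Triangle inequality: 129 < x < 171. Perimeter ≥ 338 gives x ≥ 338 − 150 − 21 = 167.
So 167 ≤ x < 171; integers 167 through 170: 4 values.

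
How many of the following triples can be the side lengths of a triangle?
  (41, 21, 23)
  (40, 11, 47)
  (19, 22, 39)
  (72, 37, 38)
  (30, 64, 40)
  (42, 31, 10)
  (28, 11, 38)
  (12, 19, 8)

(21,23,41): 21+23 > 41 → valid
(11,40,47): 11+40 > 47 → valid
(19,22,39): 19+22 > 39 → valid
(37,38,72): 37+38 > 72 → valid
(30,40,64): 30+40 > 64 → valid
(10,31,42): 10+31 ≤ 42 → not valid
(11,28,38): 11+28 > 38 → valid
(8,12,19): 8+12 > 19 → valid
7 of the 8 triples form a triangle.

7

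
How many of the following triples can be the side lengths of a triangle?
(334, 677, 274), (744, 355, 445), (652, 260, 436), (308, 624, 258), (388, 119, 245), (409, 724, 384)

(274,334,677): 274+334 ≤ 677 → not valid
(355,445,744): 355+445 > 744 → valid
(260,436,652): 260+436 > 652 → valid
(258,308,624): 258+308 ≤ 624 → not valid
(119,245,388): 119+245 ≤ 388 → not valid
(384,409,724): 384+409 > 724 → valid
3 of the 6 triples form a triangle.

3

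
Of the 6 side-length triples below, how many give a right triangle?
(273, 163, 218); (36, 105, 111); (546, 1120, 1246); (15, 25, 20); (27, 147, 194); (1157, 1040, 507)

4

(273,163,218): 163²+218² = 74093 < 74529 = 273² → obtuse
(36,105,111): 36²+105² = 12321 = 111² → right
(546,1120,1246): 546²+1120² = 1552516 = 1246² → right
(15,25,20): 15²+20² = 625 = 25² → right
(27,147,194): 27+147 ≤ 194, not a triangle
(1157,1040,507): 507²+1040² = 1338649 = 1157² → right
4 of the 6 are right.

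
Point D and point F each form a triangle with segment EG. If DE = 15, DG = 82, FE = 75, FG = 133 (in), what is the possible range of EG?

67 < EG < 97

From triangle DEG: |15 − 82| < EG < 15 + 82, i.e. 67 < EG < 97.
From triangle FEG: 58 < EG < 208.
Both must hold, so EG lies in the intersection.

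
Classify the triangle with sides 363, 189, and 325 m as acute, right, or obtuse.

acute

Compare the square of the longest side to the sum of squares of the other two: 189² + 325² = 141346 > 131769 = 363².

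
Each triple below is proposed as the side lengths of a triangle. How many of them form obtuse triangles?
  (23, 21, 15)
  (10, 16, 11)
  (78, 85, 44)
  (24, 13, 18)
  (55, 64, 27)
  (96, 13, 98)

4

(23,21,15): 15²+21² = 666 > 529 = 23² → acute
(10,16,11): 10²+11² = 221 < 256 = 16² → obtuse
(78,85,44): 44²+78² = 8020 > 7225 = 85² → acute
(24,13,18): 13²+18² = 493 < 576 = 24² → obtuse
(55,64,27): 27²+55² = 3754 < 4096 = 64² → obtuse
(96,13,98): 13²+96² = 9385 < 9604 = 98² → obtuse
4 of the 6 are obtuse.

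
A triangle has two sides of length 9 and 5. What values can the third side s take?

4 < s < 14

By the triangle inequality, s must be less than 9 + 5 = 14 and greater than |9 − 5| = 4.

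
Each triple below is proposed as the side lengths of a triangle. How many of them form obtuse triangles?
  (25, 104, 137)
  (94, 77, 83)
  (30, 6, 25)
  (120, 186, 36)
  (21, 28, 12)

(25,104,137): 25+104 ≤ 137, not a triangle
(94,77,83): 77²+83² = 12818 > 8836 = 94² → acute
(30,6,25): 6²+25² = 661 < 900 = 30² → obtuse
(120,186,36): 36+120 ≤ 186, not a triangle
(21,28,12): 12²+21² = 585 < 784 = 28² → obtuse
2 of the 5 are obtuse.

2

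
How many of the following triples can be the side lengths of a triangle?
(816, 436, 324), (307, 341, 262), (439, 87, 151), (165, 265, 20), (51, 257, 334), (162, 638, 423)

(324,436,816): 324+436 ≤ 816 → not valid
(262,307,341): 262+307 > 341 → valid
(87,151,439): 87+151 ≤ 439 → not valid
(20,165,265): 20+165 ≤ 265 → not valid
(51,257,334): 51+257 ≤ 334 → not valid
(162,423,638): 162+423 ≤ 638 → not valid
1 of the 6 triples forms a triangle.

1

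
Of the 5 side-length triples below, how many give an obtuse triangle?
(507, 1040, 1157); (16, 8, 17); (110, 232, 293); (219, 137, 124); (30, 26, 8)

(507,1040,1157): 507²+1040² = 1338649 = 1157² → right
(16,8,17): 8²+16² = 320 > 289 = 17² → acute
(110,232,293): 110²+232² = 65924 < 85849 = 293² → obtuse
(219,137,124): 124²+137² = 34145 < 47961 = 219² → obtuse
(30,26,8): 8²+26² = 740 < 900 = 30² → obtuse
3 of the 5 are obtuse.

3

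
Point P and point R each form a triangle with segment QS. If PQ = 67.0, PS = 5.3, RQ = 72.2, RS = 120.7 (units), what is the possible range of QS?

From triangle PQS: |67.0 − 5.3| < QS < 67.0 + 5.3, i.e. 61.7 < QS < 72.3.
From triangle RQS: 48.5 < QS < 192.9.
Both must hold, so QS lies in the intersection.

61.7 < QS < 72.3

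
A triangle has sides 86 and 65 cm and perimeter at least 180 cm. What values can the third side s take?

29 ≤ s < 151 cm

Triangle inequality alone gives 21 < s < 151.
The perimeter condition gives s ≥ 180 − 86 − 65 = 29.
Intersecting the two: 29 ≤ s < 151.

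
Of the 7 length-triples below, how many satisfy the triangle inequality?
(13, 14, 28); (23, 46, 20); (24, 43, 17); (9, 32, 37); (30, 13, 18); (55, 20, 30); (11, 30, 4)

(13,14,28): 13+14 ≤ 28 → not valid
(20,23,46): 20+23 ≤ 46 → not valid
(17,24,43): 17+24 ≤ 43 → not valid
(9,32,37): 9+32 > 37 → valid
(13,18,30): 13+18 > 30 → valid
(20,30,55): 20+30 ≤ 55 → not valid
(4,11,30): 4+11 ≤ 30 → not valid
2 of the 7 triples form a triangle.

2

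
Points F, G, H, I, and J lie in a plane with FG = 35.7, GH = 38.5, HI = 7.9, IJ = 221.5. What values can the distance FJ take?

139.4 ≤ FJ ≤ 303.6

The maximum is all hops collinear in one direction: 35.7 + 38.5 + 7.9 + 221.5 = 303.6.
The longest hop is 221.5; the others sum to 82.1. Folding the others back against it leaves at least 221.5 − 82.1 = 139.4.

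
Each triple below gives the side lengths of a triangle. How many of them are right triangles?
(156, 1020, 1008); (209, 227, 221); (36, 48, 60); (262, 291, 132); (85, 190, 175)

(156,1020,1008): 156²+1008² = 1040400 = 1020² → right
(209,227,221): 209²+221² = 92522 > 51529 = 227² → acute
(36,48,60): 36²+48² = 3600 = 60² → right
(262,291,132): 132²+262² = 86068 > 84681 = 291² → acute
(85,190,175): 85²+175² = 37850 > 36100 = 190² → acute
2 of the 5 are right.

2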